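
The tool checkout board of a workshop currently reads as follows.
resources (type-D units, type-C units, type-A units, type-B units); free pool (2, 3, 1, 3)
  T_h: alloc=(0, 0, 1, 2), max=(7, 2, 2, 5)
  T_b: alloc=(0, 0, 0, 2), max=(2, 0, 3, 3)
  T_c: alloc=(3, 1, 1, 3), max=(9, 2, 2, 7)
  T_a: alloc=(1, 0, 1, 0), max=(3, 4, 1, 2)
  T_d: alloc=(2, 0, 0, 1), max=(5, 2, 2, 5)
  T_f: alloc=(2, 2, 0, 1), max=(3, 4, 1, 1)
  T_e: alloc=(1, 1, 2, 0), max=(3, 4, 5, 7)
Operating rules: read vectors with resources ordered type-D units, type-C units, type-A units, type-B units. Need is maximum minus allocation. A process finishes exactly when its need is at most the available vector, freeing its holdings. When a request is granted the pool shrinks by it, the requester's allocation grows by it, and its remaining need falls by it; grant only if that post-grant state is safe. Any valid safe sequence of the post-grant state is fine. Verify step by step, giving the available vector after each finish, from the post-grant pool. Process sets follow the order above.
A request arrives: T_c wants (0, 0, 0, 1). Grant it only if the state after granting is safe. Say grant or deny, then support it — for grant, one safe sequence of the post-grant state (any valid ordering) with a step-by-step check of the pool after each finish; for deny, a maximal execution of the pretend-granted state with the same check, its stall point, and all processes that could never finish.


DENY — the pretend-granted state is unsafe.
Key observation: after T_f, T_a the pool peaks at (5, 5, 2, 3), and each blocked process is short somewhere: T_h on type-D units; T_b on type-A units; T_c on type-D units; T_d on type-B units; T_e on type-A units, type-B units.
Pretend the grant happened; the run T_f, T_a goes as far as possible. Walking it through:
  pool = (2, 3, 1, 2)
  run T_f (needs (1, 2, 1, 0), free (2, 3, 1, 2)); after release of (2, 2, 0, 1) the pool is (4, 5, 1, 3)
  run T_a (needs (2, 4, 0, 2), free (4, 5, 1, 3)); after release of (1, 0, 1, 0) the pool is (5, 5, 2, 3)
  T_h cannot run: need (7, 2, 1, 3) vs free (5, 5, 2, 3) (insufficient type-D units)
  T_b cannot run: need (2, 0, 3, 1) vs free (5, 5, 2, 3) (insufficient type-A units)
  T_c cannot run: need (6, 1, 1, 3) vs free (5, 5, 2, 3) (insufficient type-D units)
  T_d cannot run: need (3, 2, 2, 4) vs free (5, 5, 2, 3) (insufficient type-B units)
  T_e cannot run: need (2, 3, 3, 7) vs free (5, 5, 2, 3) (insufficient type-A units and type-B units)
Processes that could never finish after the grant: T_h, T_b, T_c, T_d and T_e.


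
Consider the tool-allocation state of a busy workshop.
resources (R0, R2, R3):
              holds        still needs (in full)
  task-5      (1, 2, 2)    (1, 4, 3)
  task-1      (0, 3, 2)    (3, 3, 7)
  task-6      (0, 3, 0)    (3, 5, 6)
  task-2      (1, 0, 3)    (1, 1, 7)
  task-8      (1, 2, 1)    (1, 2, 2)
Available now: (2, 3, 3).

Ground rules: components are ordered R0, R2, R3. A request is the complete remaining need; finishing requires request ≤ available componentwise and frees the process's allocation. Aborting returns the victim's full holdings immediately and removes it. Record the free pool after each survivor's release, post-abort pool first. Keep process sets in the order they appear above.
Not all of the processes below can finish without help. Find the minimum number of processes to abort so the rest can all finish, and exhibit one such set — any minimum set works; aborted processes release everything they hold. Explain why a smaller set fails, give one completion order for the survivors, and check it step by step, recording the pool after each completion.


The answer: abort task-2.
Key observation: task-1 had no path to completion before; after the abort of task-2 ((1, 0, 3) returned), step 2 is where it fits.
No smaller set exists: with zero aborts the deadlock remains.
One survivor order: task-8, task-1, task-6, task-5. Verifying each step (post-abort pool first):
  pool = (3, 3, 6)
  run task-8 (needs (1, 2, 2), free (3, 3, 6)); after release of (1, 2, 1) the pool is (4, 5, 7)
  run task-1 (needs (3, 3, 7), free (4, 5, 7)); after release of (0, 3, 2) the pool is (4, 8, 9)
  run task-6 (needs (3, 5, 6), free (4, 8, 9)); after release of (0, 3, 0) the pool is (4, 11, 9)
  run task-5 (needs (1, 4, 3), free (4, 11, 9)); after release of (1, 2, 2) the pool is (5, 13, 11)


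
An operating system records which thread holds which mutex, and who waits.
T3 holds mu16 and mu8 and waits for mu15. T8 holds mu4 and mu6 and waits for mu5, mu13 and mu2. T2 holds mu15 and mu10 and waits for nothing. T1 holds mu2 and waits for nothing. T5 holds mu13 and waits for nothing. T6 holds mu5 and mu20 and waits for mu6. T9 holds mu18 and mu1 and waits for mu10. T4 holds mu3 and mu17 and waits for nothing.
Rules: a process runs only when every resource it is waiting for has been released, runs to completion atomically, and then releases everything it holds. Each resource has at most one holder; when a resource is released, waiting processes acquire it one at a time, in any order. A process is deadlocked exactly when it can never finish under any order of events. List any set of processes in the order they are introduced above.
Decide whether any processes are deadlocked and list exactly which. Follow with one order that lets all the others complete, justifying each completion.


Deadlocked: T8 and T6.
Key observation: the wait chain closes on itself along T8 -> T6 -> T8; no other process is dragged down with it.
The rest can finish in the order T2, T5, T4, T9, T3, T1.
Verifying each step:
  run T2 (it waits on nothing); releases mu15 and mu10
  run T5 (it waits on nothing); releases mu13
  run T4 (it waits on nothing); releases mu3 and mu17
  T9 waits on mu10 — all released -> runs and releases mu18 and mu1
  T3 waits on mu15 — all released -> runs and releases mu16 and mu8
  run T1 (it waits on nothing); releases mu2


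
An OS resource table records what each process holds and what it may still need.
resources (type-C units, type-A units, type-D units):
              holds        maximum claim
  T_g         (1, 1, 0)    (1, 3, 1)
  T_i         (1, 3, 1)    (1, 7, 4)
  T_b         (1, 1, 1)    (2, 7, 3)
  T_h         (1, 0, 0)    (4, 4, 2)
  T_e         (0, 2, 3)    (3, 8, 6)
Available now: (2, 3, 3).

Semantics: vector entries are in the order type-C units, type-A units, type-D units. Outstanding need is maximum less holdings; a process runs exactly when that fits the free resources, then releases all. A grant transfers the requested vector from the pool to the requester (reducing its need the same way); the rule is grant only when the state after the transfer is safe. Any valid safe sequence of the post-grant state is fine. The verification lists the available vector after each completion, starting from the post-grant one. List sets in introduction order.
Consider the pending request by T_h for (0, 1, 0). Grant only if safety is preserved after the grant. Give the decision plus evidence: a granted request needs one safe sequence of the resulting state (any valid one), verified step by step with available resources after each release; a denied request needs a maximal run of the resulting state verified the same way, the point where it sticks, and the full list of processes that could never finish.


GRANT — the state after the grant stays safe, e.g. via T_g, T_h, T_i, T_e, T_b.
Key observation: granting shrinks the pool to (2, 2, 3), yet T_g still fits and the chain goes through.
Step-by-step check of the post-grant state:
  pool = (2, 2, 3)
  T_g needs (0, 2, 1) <= (2, 2, 3) -> finishes; pool += (1, 1, 0) = (3, 3, 3)
  T_h needs (3, 3, 2) <= (3, 3, 3) -> finishes; pool += (1, 1, 0) = (4, 4, 3)
  T_i needs (0, 4, 3) <= (4, 4, 3) -> finishes; pool += (1, 3, 1) = (5, 7, 4)
  T_e needs (3, 6, 3) <= (5, 7, 4) -> finishes; pool += (0, 2, 3) = (5, 9, 7)
  T_b needs (1, 6, 2) <= (5, 9, 7) -> finishes; pool += (1, 1, 1) = (6, 10, 8)


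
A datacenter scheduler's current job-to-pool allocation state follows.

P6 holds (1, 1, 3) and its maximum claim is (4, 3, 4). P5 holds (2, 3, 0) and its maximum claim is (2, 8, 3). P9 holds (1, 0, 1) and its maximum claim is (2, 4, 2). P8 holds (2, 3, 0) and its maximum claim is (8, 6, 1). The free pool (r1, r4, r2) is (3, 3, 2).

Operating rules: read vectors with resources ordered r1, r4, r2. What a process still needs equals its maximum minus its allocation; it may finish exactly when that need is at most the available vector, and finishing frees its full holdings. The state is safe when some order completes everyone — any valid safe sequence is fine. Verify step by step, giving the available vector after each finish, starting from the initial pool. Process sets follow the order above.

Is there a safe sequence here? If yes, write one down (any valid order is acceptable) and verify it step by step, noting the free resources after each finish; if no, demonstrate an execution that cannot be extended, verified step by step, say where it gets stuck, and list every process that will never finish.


UNSAFE — no complete ordering exists.
Key observation: after P6, P9 the pool peaks at (5, 4, 6), and each blocked process is short somewhere: P5 on r4; P8 on r1.
A maximal execution: P6, P9 — then nothing else fits. Step-by-step check:
  pool = (3, 3, 2)
  P6: need (3, 2, 1) fits (3, 3, 2); releases (1, 1, 3), pool now (4, 4, 5)
  P9: need (1, 4, 1) fits (4, 4, 5); releases (1, 0, 1), pool now (5, 4, 6)
  P5 still needs (0, 5, 3) but only (5, 4, 6) is free — short on r4
  P8 still needs (6, 3, 1) but only (5, 4, 6) is free — short on r1
Processes that can never finish: P5 and P8.


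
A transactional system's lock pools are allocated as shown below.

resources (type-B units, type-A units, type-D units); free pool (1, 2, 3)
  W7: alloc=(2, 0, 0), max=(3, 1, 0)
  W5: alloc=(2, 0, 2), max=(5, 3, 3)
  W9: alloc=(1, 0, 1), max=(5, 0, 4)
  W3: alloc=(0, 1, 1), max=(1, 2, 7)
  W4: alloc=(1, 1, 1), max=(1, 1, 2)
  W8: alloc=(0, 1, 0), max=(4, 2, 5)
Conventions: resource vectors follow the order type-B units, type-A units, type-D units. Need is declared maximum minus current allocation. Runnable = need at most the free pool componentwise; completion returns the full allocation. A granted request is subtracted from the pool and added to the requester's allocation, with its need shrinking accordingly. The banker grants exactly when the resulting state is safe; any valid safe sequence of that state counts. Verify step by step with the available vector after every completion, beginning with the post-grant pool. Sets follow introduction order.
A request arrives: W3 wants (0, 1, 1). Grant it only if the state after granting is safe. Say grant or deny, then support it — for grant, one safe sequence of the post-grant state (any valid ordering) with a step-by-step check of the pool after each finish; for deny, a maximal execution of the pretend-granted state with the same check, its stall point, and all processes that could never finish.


DENY — the pretend-granted state is unsafe.
Key observation: after W7, W4, W9 the pool peaks at (5, 2, 4), and each blocked process is short somewhere: W5 on type-A units; W3 on type-D units; W8 on type-D units.
Pretend the grant happened; the run W7, W4, W9 goes as far as possible. Step-by-step check:
  pool = (1, 1, 2)
  run W7 (needs (1, 1, 0), free (1, 1, 2)); after release of (2, 0, 0) the pool is (3, 1, 2)
  run W4 (needs (0, 0, 1), free (3, 1, 2)); after release of (1, 1, 1) the pool is (4, 2, 3)
  run W9 (needs (4, 0, 3), free (4, 2, 3)); after release of (1, 0, 1) the pool is (5, 2, 4)
  W5 cannot run: need (3, 3, 1) vs free (5, 2, 4) (insufficient type-A units)
  W3 cannot run: need (1, 0, 5) vs free (5, 2, 4) (insufficient type-D units)
  W8 cannot run: need (4, 1, 5) vs free (5, 2, 4) (insufficient type-D units)
Processes that could never finish after the grant: W5, W3 and W8.


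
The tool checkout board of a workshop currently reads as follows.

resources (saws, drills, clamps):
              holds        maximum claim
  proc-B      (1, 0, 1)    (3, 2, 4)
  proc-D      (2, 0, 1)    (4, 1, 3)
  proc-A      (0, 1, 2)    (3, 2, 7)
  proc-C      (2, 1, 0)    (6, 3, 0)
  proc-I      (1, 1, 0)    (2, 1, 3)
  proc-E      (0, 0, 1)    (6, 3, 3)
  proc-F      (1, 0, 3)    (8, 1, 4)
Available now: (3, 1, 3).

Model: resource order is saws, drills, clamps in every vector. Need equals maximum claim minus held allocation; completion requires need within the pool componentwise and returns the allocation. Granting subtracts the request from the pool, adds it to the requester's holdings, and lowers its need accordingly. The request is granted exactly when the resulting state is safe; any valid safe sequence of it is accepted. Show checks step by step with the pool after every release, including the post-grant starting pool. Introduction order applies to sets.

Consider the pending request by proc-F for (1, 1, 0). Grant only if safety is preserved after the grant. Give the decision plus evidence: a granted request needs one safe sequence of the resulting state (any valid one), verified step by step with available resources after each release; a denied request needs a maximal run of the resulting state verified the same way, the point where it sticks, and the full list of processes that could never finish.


DENY — the pretend-granted state is unsafe.
Key observation: after proc-I, proc-D the pool peaks at (5, 1, 4), and each blocked process is short somewhere: proc-B on drills; proc-A on clamps; proc-C on drills; proc-E on saws, drills; proc-F on saws.
Pretend the grant happened; the run proc-I, proc-D goes as far as possible. Step-by-step check:
  pool = (2, 0, 3)
  run proc-I (needs (1, 0, 3), free (2, 0, 3)); after release of (1, 1, 0) the pool is (3, 1, 3)
  run proc-D (needs (2, 1, 2), free (3, 1, 3)); after release of (2, 0, 1) the pool is (5, 1, 4)
  proc-B cannot run: need (2, 2, 3) vs free (5, 1, 4) (insufficient drills)
  proc-A cannot run: need (3, 1, 5) vs free (5, 1, 4) (insufficient clamps)
  proc-C cannot run: need (4, 2, 0) vs free (5, 1, 4) (insufficient drills)
  proc-E cannot run: need (6, 3, 2) vs free (5, 1, 4) (insufficient saws and drills)
  proc-F cannot run: need (6, 0, 1) vs free (5, 1, 4) (insufficient saws)
Had the request been granted, proc-B, proc-A, proc-C, proc-E and proc-F could never finish.


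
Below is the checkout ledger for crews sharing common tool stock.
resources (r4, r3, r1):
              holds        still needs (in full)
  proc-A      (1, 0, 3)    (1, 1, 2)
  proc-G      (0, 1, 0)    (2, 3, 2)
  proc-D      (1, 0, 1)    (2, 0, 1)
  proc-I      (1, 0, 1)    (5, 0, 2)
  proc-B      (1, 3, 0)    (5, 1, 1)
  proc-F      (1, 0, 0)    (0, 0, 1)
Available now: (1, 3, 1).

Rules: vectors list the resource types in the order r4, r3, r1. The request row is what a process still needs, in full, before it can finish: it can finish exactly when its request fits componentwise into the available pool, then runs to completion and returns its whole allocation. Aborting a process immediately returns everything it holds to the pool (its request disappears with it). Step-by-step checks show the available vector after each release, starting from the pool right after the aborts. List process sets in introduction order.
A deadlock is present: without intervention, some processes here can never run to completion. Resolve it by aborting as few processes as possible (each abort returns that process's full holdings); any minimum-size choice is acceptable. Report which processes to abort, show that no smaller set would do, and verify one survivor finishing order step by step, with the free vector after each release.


The answer: abort proc-B.
Key observation: the deadlocked proc-I becomes finishable only because proc-B released (1, 3, 0); it completes at step 5 below.
Minimality: the empty abort set fails — the state is deadlocked as it stands.
The survivors complete as proc-D, proc-A, proc-G, proc-F, proc-I. Step-by-step check (starting from the post-abort pool):
  pool = (2, 6, 1)
  proc-D needs (2, 0, 1) <= (2, 6, 1) -> finishes; pool += (1, 0, 1) = (3, 6, 2)
  proc-A needs (1, 1, 2) <= (3, 6, 2) -> finishes; pool += (1, 0, 3) = (4, 6, 5)
  proc-G needs (2, 3, 2) <= (4, 6, 5) -> finishes; pool += (0, 1, 0) = (4, 7, 5)
  proc-F needs (0, 0, 1) <= (4, 7, 5) -> finishes; pool += (1, 0, 0) = (5, 7, 5)
  proc-I needs (5, 0, 2) <= (5, 7, 5) -> finishes; pool += (1, 0, 1) = (6, 7, 6)


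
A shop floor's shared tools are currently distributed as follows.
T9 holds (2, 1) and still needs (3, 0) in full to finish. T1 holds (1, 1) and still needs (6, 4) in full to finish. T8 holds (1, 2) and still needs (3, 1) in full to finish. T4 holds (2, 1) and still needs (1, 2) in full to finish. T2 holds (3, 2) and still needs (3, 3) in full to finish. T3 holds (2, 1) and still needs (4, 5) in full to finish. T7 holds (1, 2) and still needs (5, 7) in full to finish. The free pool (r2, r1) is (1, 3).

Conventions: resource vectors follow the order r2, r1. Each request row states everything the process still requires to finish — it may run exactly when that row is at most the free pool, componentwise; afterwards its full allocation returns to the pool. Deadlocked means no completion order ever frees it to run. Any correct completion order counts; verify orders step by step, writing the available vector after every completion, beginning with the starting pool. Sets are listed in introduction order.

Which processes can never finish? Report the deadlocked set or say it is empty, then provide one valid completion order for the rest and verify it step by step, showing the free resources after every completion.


No process is deadlocked.
Key observation: there is always a runnable process — T4 first — so the state unwinds completely.
A valid finishing order for the others: T4, T8, T2, T7, T1, T9, T3. Walking it through:
  pool = (1, 3)
  run T4 (needs (1, 2), free (1, 3)); after release of (2, 1) the pool is (3, 4)
  run T8 (needs (3, 1), free (3, 4)); after release of (1, 2) the pool is (4, 6)
  run T2 (needs (3, 3), free (4, 6)); after release of (3, 2) the pool is (7, 8)
  run T7 (needs (5, 7), free (7, 8)); after release of (1, 2) the pool is (8, 10)
  run T1 (needs (6, 4), free (8, 10)); after release of (1, 1) the pool is (9, 11)
  run T9 (needs (3, 0), free (9, 11)); after release of (2, 1) the pool is (11, 12)
  run T3 (needs (4, 5), free (11, 12)); after release of (2, 1) the pool is (13, 13)


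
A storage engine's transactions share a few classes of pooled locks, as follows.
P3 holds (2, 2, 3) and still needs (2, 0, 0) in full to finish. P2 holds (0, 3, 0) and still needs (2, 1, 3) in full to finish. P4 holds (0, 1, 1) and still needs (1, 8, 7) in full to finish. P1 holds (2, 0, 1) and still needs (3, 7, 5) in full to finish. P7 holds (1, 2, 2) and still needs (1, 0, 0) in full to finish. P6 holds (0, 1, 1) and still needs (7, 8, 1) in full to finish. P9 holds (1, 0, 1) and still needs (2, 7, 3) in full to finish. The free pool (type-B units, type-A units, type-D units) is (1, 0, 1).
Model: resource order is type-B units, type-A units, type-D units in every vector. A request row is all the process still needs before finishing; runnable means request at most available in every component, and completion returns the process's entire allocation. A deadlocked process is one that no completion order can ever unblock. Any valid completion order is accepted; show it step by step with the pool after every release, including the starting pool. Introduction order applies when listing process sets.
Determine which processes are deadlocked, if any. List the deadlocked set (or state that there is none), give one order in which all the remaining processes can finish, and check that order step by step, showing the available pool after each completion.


The deadlocked set is P4 and P6.
Key observation: even finishing P7, P3, P2, P9, P1 leaves just (7, 7, 8) free — too little type-A units for any of the remaining processes.
The rest can finish in the order P7, P3, P2, P9, P1. Check, step by step:
  pool = (1, 0, 1)
  run P7 (needs (1, 0, 0), free (1, 0, 1)); after release of (1, 2, 2) the pool is (2, 2, 3)
  run P3 (needs (2, 0, 0), free (2, 2, 3)); after release of (2, 2, 3) the pool is (4, 4, 6)
  run P2 (needs (2, 1, 3), free (4, 4, 6)); after release of (0, 3, 0) the pool is (4, 7, 6)
  run P9 (needs (2, 7, 3), free (4, 7, 6)); after release of (1, 0, 1) the pool is (5, 7, 7)
  run P1 (needs (3, 7, 5), free (5, 7, 7)); after release of (2, 0, 1) the pool is (7, 7, 8)
The stuck group stays short no matter what:
  blocked: P4 wants (1, 8, 7), pool (7, 7, 8) — not enough type-A units
  blocked: P6 wants (7, 8, 1), pool (7, 7, 8) — not enough type-A units


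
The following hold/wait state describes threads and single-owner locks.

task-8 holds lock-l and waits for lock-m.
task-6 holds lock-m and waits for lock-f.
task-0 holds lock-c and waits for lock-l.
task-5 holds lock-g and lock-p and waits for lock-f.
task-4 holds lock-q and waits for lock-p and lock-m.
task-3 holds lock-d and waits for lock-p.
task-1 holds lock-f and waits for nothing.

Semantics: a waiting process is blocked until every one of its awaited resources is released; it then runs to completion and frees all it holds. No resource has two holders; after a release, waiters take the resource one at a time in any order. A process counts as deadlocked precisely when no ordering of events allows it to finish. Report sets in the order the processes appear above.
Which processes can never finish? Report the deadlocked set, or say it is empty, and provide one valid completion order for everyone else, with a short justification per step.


No process is deadlocked.
Key observation: all waits point, directly or indirectly, at processes that can finish, so nothing is permanently blocked.
The rest can finish in the order task-1, task-5, task-3, task-6, task-8, task-0, task-4.
Walking it through:
  task-1 waits on nothing -> runs at once and releases lock-f
  task-5 waits on lock-f — all released -> runs and releases lock-g and lock-p
  task-3 waits on lock-p — all released -> runs and releases lock-d
  task-6 waits on lock-f — all released -> runs and releases lock-m
  task-8 waits on lock-m — all released -> runs and releases lock-l
  task-0 waits on lock-l — all released -> runs and releases lock-c
  task-4 waits on lock-p and lock-m — all released -> runs and releases lock-q


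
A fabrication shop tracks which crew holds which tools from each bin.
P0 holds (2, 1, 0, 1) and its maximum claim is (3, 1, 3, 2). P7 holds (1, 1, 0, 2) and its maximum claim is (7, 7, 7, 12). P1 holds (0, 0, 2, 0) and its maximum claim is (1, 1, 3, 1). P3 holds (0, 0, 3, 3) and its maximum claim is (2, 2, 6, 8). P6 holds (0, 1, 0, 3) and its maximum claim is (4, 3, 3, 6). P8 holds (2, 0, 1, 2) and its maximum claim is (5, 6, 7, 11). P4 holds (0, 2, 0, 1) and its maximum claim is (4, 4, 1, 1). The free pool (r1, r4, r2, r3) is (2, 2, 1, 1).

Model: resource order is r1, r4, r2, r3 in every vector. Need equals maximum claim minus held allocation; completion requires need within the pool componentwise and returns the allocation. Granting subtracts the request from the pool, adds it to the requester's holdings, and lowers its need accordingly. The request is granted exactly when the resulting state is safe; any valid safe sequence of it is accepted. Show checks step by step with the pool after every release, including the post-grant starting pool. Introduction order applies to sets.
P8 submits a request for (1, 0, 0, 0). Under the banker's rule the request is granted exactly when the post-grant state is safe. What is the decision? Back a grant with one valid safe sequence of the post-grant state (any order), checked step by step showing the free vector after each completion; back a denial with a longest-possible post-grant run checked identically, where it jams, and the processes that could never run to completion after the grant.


DENY: after the grant no complete ordering would exist.
Key observation: after P1, P0 the pool peaks at (3, 3, 3, 2), and each blocked process is short somewhere: P7 on r1, r4, r2, r3; P3 on r3; P6 on r1, r3; P8 on r4, r2, r3; P4 on r1.
After a pretend grant, a maximal execution: P1, P0 — then nothing else fits. Verifying each step:
  pool = (1, 2, 1, 1)
  run P1 (needs (1, 1, 1, 1), free (1, 2, 1, 1)); after release of (0, 0, 2, 0) the pool is (1, 2, 3, 1)
  run P0 (needs (1, 0, 3, 1), free (1, 2, 3, 1)); after release of (2, 1, 0, 1) the pool is (3, 3, 3, 2)
  P7 cannot run: need (6, 6, 7, 10) vs free (3, 3, 3, 2) (insufficient r1, r4, r2 and r3)
  P3 cannot run: need (2, 2, 3, 5) vs free (3, 3, 3, 2) (insufficient r3)
  P6 cannot run: need (4, 2, 3, 3) vs free (3, 3, 3, 2) (insufficient r1 and r3)
  P8 cannot run: need (2, 6, 6, 9) vs free (3, 3, 3, 2) (insufficient r4, r2 and r3)
  P4 cannot run: need (4, 2, 1, 0) vs free (3, 3, 3, 2) (insufficient r1)
Processes that could never finish after the grant: P7, P3, P6, P8 and P4.


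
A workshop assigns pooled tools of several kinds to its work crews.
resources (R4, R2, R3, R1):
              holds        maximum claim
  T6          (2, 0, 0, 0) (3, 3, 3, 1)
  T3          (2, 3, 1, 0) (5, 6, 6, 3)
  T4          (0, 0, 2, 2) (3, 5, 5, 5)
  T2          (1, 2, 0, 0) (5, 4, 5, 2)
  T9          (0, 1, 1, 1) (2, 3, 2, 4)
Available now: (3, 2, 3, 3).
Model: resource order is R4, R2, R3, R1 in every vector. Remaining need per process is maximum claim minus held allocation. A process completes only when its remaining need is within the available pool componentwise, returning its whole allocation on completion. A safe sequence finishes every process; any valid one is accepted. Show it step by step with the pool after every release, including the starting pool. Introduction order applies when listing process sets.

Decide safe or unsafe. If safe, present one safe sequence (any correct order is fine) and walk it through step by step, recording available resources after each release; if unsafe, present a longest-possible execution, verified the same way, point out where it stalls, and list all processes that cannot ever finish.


The state is UNSAFE.
Key observation: after T9, T6 the pool peaks at (5, 3, 4, 4), and each blocked process is short somewhere: T3 on R3; T4 on R2; T2 on R3.
A maximal execution: T9, T6 — then nothing else fits. Walking it through:
  pool = (3, 2, 3, 3)
  T9: need (2, 2, 1, 3) fits (3, 2, 3, 3); releases (0, 1, 1, 1), pool now (3, 3, 4, 4)
  T6: need (1, 3, 3, 1) fits (3, 3, 4, 4); releases (2, 0, 0, 0), pool now (5, 3, 4, 4)
  T3 cannot run: need (3, 3, 5, 3) vs free (5, 3, 4, 4) (insufficient R3)
  T4 cannot run: need (3, 5, 3, 3) vs free (5, 3, 4, 4) (insufficient R2)
  T2 cannot run: need (4, 2, 5, 2) vs free (5, 3, 4, 4) (insufficient R3)
Processes that can never finish: T3, T4 and T2.


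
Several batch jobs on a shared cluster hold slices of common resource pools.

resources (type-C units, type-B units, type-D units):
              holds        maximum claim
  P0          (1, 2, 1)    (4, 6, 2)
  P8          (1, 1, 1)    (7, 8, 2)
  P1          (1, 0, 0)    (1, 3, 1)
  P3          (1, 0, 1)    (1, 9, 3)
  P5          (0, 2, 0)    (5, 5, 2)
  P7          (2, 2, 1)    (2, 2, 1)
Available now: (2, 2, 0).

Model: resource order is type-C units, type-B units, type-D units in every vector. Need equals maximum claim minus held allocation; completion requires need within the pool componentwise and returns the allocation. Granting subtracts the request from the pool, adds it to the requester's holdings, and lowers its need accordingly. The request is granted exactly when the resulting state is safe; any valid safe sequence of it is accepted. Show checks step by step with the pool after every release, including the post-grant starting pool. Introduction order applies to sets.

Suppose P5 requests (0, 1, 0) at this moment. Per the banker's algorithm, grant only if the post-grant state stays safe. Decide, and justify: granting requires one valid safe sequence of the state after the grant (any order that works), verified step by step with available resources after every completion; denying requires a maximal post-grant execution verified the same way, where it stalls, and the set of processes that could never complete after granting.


DENY: after the grant no complete ordering would exist.
Key observation: after P7, P1 the pool peaks at (5, 3, 1), and each blocked process is short somewhere: P0 on type-B units; P8 on type-C units, type-B units; P3 on type-B units, type-D units; P5 on type-D units.
Pretend the grant happened; the run P7, P1 goes as far as possible. Verifying each step:
  pool = (2, 1, 0)
  P7 needs (0, 0, 0) <= (2, 1, 0) -> finishes; pool += (2, 2, 1) = (4, 3, 1)
  P1 needs (0, 3, 1) <= (4, 3, 1) -> finishes; pool += (1, 0, 0) = (5, 3, 1)
  blocked: P0 wants (3, 4, 1), pool (5, 3, 1) — not enough type-B units
  blocked: P8 wants (6, 7, 1), pool (5, 3, 1) — not enough type-C units and type-B units
  blocked: P3 wants (0, 9, 2), pool (5, 3, 1) — not enough type-B units and type-D units
  blocked: P5 wants (5, 2, 2), pool (5, 3, 1) — not enough type-D units
Had the request been granted, P0, P8, P3 and P5 could never finish.


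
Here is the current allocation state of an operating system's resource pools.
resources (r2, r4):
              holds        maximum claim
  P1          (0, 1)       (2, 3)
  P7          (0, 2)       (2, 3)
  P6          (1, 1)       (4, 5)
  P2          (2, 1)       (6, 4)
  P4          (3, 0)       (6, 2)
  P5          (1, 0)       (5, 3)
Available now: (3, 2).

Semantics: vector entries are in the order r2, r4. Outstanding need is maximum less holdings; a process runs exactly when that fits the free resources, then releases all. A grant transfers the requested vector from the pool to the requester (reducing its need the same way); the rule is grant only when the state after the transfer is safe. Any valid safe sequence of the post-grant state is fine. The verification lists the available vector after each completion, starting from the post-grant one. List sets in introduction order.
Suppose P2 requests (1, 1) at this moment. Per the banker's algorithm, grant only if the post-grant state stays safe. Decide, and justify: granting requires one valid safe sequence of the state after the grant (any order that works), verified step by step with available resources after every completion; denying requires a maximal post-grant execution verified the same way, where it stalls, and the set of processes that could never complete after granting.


DENY. Granting would leave the state unsafe.
Key observation: once P7, P1 finish, the pool peaks at (2, 4) — and every remaining process still needs more r2 than that.
On the post-grant state, P7, P1 is a maximal run — nothing extends it. Walking it through:
  pool = (2, 1)
  P7 needs (2, 1) <= (2, 1) -> finishes; pool += (0, 2) = (2, 3)
  P1 needs (2, 2) <= (2, 3) -> finishes; pool += (0, 1) = (2, 4)
  P6 cannot run: need (3, 4) vs free (2, 4) (insufficient r2)
  P2 cannot run: need (3, 2) vs free (2, 4) (insufficient r2)
  P4 cannot run: need (3, 2) vs free (2, 4) (insufficient r2)
  P5 cannot run: need (4, 3) vs free (2, 4) (insufficient r2)
Had the request been granted, P6, P2, P4 and P5 could never finish.


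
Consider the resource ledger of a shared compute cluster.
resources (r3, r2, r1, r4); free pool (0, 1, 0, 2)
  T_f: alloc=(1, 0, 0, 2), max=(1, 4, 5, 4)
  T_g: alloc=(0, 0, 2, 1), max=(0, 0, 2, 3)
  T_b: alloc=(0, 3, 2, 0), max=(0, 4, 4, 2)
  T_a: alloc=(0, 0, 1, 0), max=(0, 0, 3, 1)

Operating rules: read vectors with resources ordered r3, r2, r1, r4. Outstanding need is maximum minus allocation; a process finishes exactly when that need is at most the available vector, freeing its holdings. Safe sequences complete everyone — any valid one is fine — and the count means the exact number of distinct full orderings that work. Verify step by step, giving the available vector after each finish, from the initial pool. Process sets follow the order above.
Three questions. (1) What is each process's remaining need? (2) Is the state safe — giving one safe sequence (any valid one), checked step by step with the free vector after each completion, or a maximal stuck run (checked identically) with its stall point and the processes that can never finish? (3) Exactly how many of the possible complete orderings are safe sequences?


(1) Need matrix, components ordered r3, r2, r1, r4:
  T_f: (0, 4, 5, 2)
  T_g: (0, 0, 0, 2)
  T_b: (0, 1, 2, 2)
  T_a: (0, 0, 2, 1)
(2) The state is SAFE; one workable sequence: T_g, T_a, T_b, T_f.
Key observation: reading the order forward, T_g is the first process whose need (0, 0, 0, 2) meets the free pool (0, 1, 0, 2) exactly on a resource it requests.
Step-by-step check:
  pool = (0, 1, 0, 2)
  run T_g (needs (0, 0, 0, 2), free (0, 1, 0, 2)); after release of (0, 0, 2, 1) the pool is (0, 1, 2, 3)
  run T_a (needs (0, 0, 2, 1), free (0, 1, 2, 3)); after release of (0, 0, 1, 0) the pool is (0, 1, 3, 3)
  run T_b (needs (0, 1, 2, 2), free (0, 1, 3, 3)); after release of (0, 3, 2, 0) the pool is (0, 4, 5, 3)
  run T_f (needs (0, 4, 5, 2), free (0, 4, 5, 3)); after release of (1, 0, 0, 2) the pool is (1, 4, 5, 5)
(3) Exactly 2 of the possible complete orderings are safe sequences.


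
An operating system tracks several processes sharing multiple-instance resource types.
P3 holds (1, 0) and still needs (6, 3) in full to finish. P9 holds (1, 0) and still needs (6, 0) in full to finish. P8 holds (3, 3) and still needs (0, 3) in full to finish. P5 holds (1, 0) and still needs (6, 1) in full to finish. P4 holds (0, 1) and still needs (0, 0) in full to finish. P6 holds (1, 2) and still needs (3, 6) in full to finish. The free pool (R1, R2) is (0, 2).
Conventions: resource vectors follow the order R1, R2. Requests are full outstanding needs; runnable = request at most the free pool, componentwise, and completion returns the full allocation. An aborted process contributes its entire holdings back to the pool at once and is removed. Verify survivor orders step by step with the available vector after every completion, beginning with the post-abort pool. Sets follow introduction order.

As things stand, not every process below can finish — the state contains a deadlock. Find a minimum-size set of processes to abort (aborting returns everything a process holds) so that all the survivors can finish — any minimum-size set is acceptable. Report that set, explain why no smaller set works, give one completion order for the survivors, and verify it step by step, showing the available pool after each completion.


Abort P9 and P5.
Key observation: P3 was stuck for good until P9 and P5 gave back (2, 0); in the order shown it finishes at step 4.
Minimality, checking each single-abort alternative: P3 alone leaves P9 blocked (short on R1); P9 alone leaves P3 blocked (short on R1); P8 alone leaves P3 blocked (short on R1); P5 alone leaves P3 blocked (short on R1); P4 alone leaves P3 blocked (short on R1); P6 alone leaves P3 blocked (short on R1).
One survivor order: P4, P8, P6, P3. Step-by-step check (post-abort pool first):
  pool = (2, 2)
  run P4 (needs (0, 0), free (2, 2)); after release of (0, 1) the pool is (2, 3)
  run P8 (needs (0, 3), free (2, 3)); after release of (3, 3) the pool is (5, 6)
  run P6 (needs (3, 6), free (5, 6)); after release of (1, 2) the pool is (6, 8)
  run P3 (needs (6, 3), free (6, 8)); after release of (1, 0) the pool is (7, 8)


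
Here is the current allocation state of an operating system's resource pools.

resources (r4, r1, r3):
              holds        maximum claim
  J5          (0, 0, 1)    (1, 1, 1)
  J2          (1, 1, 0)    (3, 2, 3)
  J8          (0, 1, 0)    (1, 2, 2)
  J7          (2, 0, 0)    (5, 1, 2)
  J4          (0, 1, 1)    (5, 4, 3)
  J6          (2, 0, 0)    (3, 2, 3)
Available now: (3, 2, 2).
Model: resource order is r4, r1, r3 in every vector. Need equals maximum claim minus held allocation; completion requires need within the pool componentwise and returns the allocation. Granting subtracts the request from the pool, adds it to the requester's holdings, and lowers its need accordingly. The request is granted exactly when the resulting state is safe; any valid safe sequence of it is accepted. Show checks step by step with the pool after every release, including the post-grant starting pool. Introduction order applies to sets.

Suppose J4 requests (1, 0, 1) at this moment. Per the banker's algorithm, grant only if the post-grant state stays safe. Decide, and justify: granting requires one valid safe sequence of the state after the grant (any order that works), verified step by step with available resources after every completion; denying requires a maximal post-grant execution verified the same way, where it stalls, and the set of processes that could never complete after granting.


DENY. Granting would leave the state unsafe.
Key observation: after J5, J8 the pool peaks at (2, 3, 2), and each blocked process is short somewhere: J2 on r3; J7 on r4; J4 on r4; J6 on r3.
After a pretend grant, a maximal execution: J5, J8 — then nothing else fits. Step-by-step check:
  pool = (2, 2, 1)
  J5: need (1, 1, 0) fits (2, 2, 1); releases (0, 0, 1), pool now (2, 2, 2)
  J8: need (1, 1, 2) fits (2, 2, 2); releases (0, 1, 0), pool now (2, 3, 2)
  blocked: J2 wants (2, 1, 3), pool (2, 3, 2) — not enough r3
  blocked: J7 wants (3, 1, 2), pool (2, 3, 2) — not enough r4
  blocked: J4 wants (4, 3, 1), pool (2, 3, 2) — not enough r4
  blocked: J6 wants (1, 2, 3), pool (2, 3, 2) — not enough r3
Post-grant, the permanently blocked set is J2, J7, J4 and J6.


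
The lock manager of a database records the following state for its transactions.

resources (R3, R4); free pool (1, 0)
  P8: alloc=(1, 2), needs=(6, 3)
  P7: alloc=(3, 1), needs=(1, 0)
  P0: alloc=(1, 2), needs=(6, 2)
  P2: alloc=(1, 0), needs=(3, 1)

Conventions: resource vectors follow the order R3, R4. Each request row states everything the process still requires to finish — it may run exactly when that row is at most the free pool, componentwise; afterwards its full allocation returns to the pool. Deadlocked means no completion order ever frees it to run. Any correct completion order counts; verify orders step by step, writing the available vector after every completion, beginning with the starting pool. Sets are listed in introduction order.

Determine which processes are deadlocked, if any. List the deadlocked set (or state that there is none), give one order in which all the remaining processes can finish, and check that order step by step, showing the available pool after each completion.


Deadlocked: P8 and P0.
Key observation: the wall is R3: completing P7, P2 brings the pool only to (5, 1), and all the rest need more.
A valid finishing order for the others: P7, P2. Walking it through:
  pool = (1, 0)
  P7: need (1, 0) fits (1, 0); releases (3, 1), pool now (4, 1)
  P2: need (3, 1) fits (4, 1); releases (1, 0), pool now (5, 1)
The stuck group stays short no matter what:
  blocked: P8 wants (6, 3), pool (5, 1) — not enough R3 and R4
  blocked: P0 wants (6, 2), pool (5, 1) — not enough R3 and R4


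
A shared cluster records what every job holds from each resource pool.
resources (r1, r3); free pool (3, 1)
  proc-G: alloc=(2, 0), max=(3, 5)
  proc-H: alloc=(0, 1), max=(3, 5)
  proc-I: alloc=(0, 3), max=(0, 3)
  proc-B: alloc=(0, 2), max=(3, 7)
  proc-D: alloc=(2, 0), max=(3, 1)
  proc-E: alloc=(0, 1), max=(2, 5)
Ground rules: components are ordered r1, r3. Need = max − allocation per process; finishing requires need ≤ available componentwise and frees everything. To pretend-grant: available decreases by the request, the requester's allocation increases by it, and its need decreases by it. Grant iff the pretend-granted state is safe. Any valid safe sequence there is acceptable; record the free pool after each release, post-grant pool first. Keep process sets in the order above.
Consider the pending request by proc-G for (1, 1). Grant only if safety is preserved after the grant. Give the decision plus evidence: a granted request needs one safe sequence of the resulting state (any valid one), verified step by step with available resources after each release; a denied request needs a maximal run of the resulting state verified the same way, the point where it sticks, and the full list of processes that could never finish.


DENY. Granting would leave the state unsafe.
Key observation: after proc-I, proc-D complete, (4, 3) is the best the pool ever gets, yet each leftover process wants more r3.
Pretend the grant happened; the run proc-I, proc-D goes as far as possible. Step-by-step check:
  pool = (2, 0)
  proc-I needs (0, 0) <= (2, 0) -> finishes; pool += (0, 3) = (2, 3)
  proc-D needs (1, 1) <= (2, 3) -> finishes; pool += (2, 0) = (4, 3)
  blocked: proc-G wants (0, 4), pool (4, 3) — not enough r3
  blocked: proc-H wants (3, 4), pool (4, 3) — not enough r3
  blocked: proc-B wants (3, 5), pool (4, 3) — not enough r3
  blocked: proc-E wants (2, 4), pool (4, 3) — not enough r3
Processes that could never finish after the grant: proc-G, proc-H, proc-B and proc-E.
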